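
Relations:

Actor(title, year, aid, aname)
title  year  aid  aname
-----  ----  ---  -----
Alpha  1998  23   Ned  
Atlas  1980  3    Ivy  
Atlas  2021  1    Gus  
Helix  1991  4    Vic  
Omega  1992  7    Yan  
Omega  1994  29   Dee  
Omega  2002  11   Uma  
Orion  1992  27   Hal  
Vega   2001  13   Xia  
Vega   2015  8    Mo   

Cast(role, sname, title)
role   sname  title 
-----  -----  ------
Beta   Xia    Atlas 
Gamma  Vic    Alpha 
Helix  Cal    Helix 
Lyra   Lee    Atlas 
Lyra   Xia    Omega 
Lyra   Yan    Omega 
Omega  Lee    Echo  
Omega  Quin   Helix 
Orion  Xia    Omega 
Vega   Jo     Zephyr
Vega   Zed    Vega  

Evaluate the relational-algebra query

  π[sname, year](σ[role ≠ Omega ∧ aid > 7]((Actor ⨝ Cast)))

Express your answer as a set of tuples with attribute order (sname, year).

Joining Actor and Cast on title yields {(Alpha, 1998, 23, Ned, Gamma, Vic), (Atlas, 1980, 3, Ivy, Beta, Xia), (Atlas, 1980, 3, Ivy, Lyra, Lee), (Atlas, 2021, 1, Gus, Beta, Xia), (Atlas, 2021, 1, Gus, Lyra, Lee), (Helix, 1991, 4, Vic, Helix, Cal), (Helix, 1991, 4, Vic, Omega, Quin), (Omega, 1992, 7, Yan, Lyra, Xia), (Omega, 1992, 7, Yan, Lyra, Yan), (Omega, 1992, 7, Yan, Orion, Xia), (Omega, 1994, 29, Dee, Lyra, Xia), (Omega, 1994, 29, Dee, Lyra, Yan), (Omega, 1994, 29, Dee, Orion, Xia), (Omega, 2002, 11, Uma, Lyra, Xia), (Omega, 2002, 11, Uma, Lyra, Yan), (Omega, 2002, 11, Uma, Orion, Xia), (Vega, 2001, 13, Xia, Vega, Zed), (Vega, 2015, 8, Mo, Vega, Zed)}.
Selection role ≠ Omega ∧ aid > 7: {(Alpha, 1998, 23, Ned, Gamma, Vic), (Omega, 1994, 29, Dee, Lyra, Xia), (Omega, 1994, 29, Dee, Lyra, Yan), (Omega, 1994, 29, Dee, Orion, Xia), (Omega, 2002, 11, Uma, Lyra, Xia), (Omega, 2002, 11, Uma, Lyra, Yan), (Omega, 2002, 11, Uma, Orion, Xia), (Vega, 2001, 13, Xia, Vega, Zed), (Vega, 2015, 8, Mo, Vega, Zed)}
Projecting to sname, year (2 duplicate(s) eliminated): {(Vic, 1998), (Xia, 1994), (Xia, 2002), (Yan, 1994), (Yan, 2002), (Zed, 2001), (Zed, 2015)}

{(Vic, 1998), (Xia, 1994), (Xia, 2002), (Yan, 1994), (Yan, 2002), (Zed, 2001), (Zed, 2015)}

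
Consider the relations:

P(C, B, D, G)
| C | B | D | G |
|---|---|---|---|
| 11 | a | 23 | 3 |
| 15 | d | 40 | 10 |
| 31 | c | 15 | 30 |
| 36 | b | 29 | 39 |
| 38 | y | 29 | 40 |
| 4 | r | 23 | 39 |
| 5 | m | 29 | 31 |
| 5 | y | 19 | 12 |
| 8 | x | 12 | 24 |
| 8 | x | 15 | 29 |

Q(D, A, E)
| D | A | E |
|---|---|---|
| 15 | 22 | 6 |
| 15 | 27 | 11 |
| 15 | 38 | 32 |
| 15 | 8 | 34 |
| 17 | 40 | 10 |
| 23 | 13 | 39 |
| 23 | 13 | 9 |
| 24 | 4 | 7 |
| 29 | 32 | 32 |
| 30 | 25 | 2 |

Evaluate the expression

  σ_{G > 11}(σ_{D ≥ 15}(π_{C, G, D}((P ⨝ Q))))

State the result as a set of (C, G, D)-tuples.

{(31, 30, 15), (36, 39, 29), (38, 40, 29), (4, 39, 23), (5, 31, 29), (8, 29, 15)}

P ⋈ Q (natural join on D): {(11, a, 23, 3, 13, 39), (11, a, 23, 3, 13, 9), (31, c, 15, 30, 22, 6), (31, c, 15, 30, 27, 11), (31, c, 15, 30, 38, 32), (31, c, 15, 30, 8, 34), (36, b, 29, 39, 32, 32), (38, y, 29, 40, 32, 32), (4, r, 23, 39, 13, 39), (4, r, 23, 39, 13, 9), (5, m, 29, 31, 32, 32), (8, x, 15, 29, 22, 6), (8, x, 15, 29, 27, 11), (8, x, 15, 29, 38, 32), (8, x, 15, 29, 8, 34)}
π[C, G, D]: project onto (C, G, D) (8 duplicate(s) eliminated) → {(11, 3, 23), (31, 30, 15), (36, 39, 29), (38, 40, 29), (4, 39, 23), (5, 31, 29), (8, 29, 15)}
Apply σ_{D ≥ 15}; surviving tuples: {(11, 3, 23), (31, 30, 15), (36, 39, 29), (38, 40, 29), (4, 39, 23), (5, 31, 29), (8, 29, 15)}
Apply σ_{G > 11}; surviving tuples: {(31, 30, 15), (36, 39, 29), (38, 40, 29), (4, 39, 23), (5, 31, 29), (8, 29, 15)}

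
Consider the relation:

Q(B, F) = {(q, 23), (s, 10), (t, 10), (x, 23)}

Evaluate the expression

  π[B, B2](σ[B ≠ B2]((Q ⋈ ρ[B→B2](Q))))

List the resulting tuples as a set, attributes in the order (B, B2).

{(q, x), (s, t), (t, s), (x, q)}

ρ[B→B2]: schema becomes (B2, F); tuples unchanged.
Joining Q and ρ[B→B2](Q) on F yields {(q, 23, q), (q, 23, x), (s, 10, s), (s, 10, t), (t, 10, s), (t, 10, t), (x, 23, q), (x, 23, x)}.
Selection B ≠ B2: {(q, 23, x), (s, 10, t), (t, 10, s), (x, 23, q)}
Projecting to B, B2: {(q, x), (s, t), (t, s), (x, q)}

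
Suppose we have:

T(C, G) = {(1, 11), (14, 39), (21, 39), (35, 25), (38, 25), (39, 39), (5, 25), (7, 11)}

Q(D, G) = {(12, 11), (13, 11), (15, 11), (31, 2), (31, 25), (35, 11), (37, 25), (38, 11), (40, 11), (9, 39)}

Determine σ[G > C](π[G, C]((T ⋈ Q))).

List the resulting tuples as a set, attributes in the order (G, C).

Natural join on G: {(1, 11, 12), (1, 11, 13), (1, 11, 15), (1, 11, 35), (1, 11, 38), (1, 11, 40), (14, 39, 9), (21, 39, 9), (35, 25, 31), (35, 25, 37), (38, 25, 31), (38, 25, 37), (39, 39, 9), (5, 25, 31), (5, 25, 37), (7, 11, 12), (7, 11, 13), (7, 11, 15), (7, 11, 35), (7, 11, 38), (7, 11, 40)}
π[G, C]: project onto (G, C) (13 duplicate(s) eliminated) → {(11, 1), (11, 7), (25, 35), (25, 38), (25, 5), (39, 14), (39, 21), (39, 39)}
σ[G > C]: keep tuples satisfying G > C → {(11, 1), (11, 7), (25, 5), (39, 14), (39, 21)}

{(11, 1), (11, 7), (25, 5), (39, 14), (39, 21)}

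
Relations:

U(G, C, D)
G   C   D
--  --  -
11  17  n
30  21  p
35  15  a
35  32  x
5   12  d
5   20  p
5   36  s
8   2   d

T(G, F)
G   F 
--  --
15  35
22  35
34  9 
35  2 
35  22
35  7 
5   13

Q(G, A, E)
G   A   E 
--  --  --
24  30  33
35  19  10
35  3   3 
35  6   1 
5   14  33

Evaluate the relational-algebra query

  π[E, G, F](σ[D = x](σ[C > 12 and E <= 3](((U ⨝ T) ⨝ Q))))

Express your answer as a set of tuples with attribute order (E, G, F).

{(1, 35, 2), (1, 35, 22), (1, 35, 7), (3, 35, 2), (3, 35, 22), (3, 35, 7)}

U ⋈ T (natural join on G): {(35, 15, a, 2), (35, 15, a, 22), (35, 15, a, 7), (35, 32, x, 2), (35, 32, x, 22), (35, 32, x, 7), (5, 12, d, 13), (5, 20, p, 13), (5, 36, s, 13)}
(U ⨝ T) ⋈ Q (natural join on G): {(35, 15, a, 2, 19, 10), (35, 15, a, 2, 3, 3), (35, 15, a, 2, 6, 1), (35, 15, a, 22, 19, 10), (35, 15, a, 22, 3, 3), (35, 15, a, 22, 6, 1), (35, 15, a, 7, 19, 10), (35, 15, a, 7, 3, 3), (35, 15, a, 7, 6, 1), (35, 32, x, 2, 19, 10), (35, 32, x, 2, 3, 3), (35, 32, x, 2, 6, 1), (35, 32, x, 22, 19, 10), (35, 32, x, 22, 3, 3), (35, 32, x, 22, 6, 1), (35, 32, x, 7, 19, 10), (35, 32, x, 7, 3, 3), (35, 32, x, 7, 6, 1), (5, 12, d, 13, 14, 33), (5, 20, p, 13, 14, 33), (5, 36, s, 13, 14, 33)}
Selection C > 12 and E <= 3: {(35, 15, a, 2, 3, 3), (35, 15, a, 2, 6, 1), (35, 15, a, 22, 3, 3), (35, 15, a, 22, 6, 1), (35, 15, a, 7, 3, 3), (35, 15, a, 7, 6, 1), (35, 32, x, 2, 3, 3), (35, 32, x, 2, 6, 1), (35, 32, x, 22, 3, 3), (35, 32, x, 22, 6, 1), (35, 32, x, 7, 3, 3), (35, 32, x, 7, 6, 1)}
Selection D = x: {(35, 32, x, 2, 3, 3), (35, 32, x, 2, 6, 1), (35, 32, x, 22, 3, 3), (35, 32, x, 22, 6, 1), (35, 32, x, 7, 3, 3), (35, 32, x, 7, 6, 1)}
Keep only column(s) E, G, F: {(1, 35, 2), (1, 35, 22), (1, 35, 7), (3, 35, 2), (3, 35, 22), (3, 35, 7)}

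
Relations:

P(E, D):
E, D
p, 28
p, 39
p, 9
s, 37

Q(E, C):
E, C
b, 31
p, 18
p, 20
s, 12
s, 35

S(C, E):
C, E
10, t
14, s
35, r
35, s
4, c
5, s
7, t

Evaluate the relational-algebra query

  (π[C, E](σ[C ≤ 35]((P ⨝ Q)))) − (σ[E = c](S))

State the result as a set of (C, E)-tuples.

P ⋈ Q (natural join on E): {(p, 28, 18), (p, 28, 20), (p, 39, 18), (p, 39, 20), (p, 9, 18), (p, 9, 20), (s, 37, 12), (s, 37, 35)}
Apply σ_{C ≤ 35}; surviving tuples: {(p, 28, 18), (p, 28, 20), (p, 39, 18), (p, 39, 20), (p, 9, 18), (p, 9, 20), (s, 37, 12), (s, 37, 35)}
π_{C, E} gives {(12, s), (18, p), (20, p), (35, s)} (4 duplicate(s) eliminated).
Apply σ_{E = c}; surviving tuples: {(4, c)}
Set difference of the two operands is {(12, s), (18, p), (20, p), (35, s)}.

{(12, s), (18, p), (20, p), (35, s)}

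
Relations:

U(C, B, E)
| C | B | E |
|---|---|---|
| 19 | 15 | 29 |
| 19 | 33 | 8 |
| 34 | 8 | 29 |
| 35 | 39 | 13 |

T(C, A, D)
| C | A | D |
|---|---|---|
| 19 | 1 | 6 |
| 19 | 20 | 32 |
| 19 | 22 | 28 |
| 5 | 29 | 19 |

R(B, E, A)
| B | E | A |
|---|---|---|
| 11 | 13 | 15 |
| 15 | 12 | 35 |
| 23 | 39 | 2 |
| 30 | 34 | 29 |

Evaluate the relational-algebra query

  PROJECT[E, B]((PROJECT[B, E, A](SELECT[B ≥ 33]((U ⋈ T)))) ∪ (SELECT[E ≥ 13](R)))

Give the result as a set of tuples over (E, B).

Joining U and T on C yields {(19, 15, 29, 1, 6), (19, 15, 29, 20, 32), (19, 15, 29, 22, 28), (19, 33, 8, 1, 6), (19, 33, 8, 20, 32), (19, 33, 8, 22, 28)}.
σ[B ≥ 33]: keep tuples satisfying B ≥ 33 → {(19, 33, 8, 1, 6), (19, 33, 8, 20, 32), (19, 33, 8, 22, 28)}
π_{B, E, A} gives {(33, 8, 1), (33, 8, 20), (33, 8, 22)}.
σ[E ≥ 13]: keep tuples satisfying E ≥ 13 → {(11, 13, 15), (23, 39, 2), (30, 34, 29)}
Union: {(33, 8, 1), (33, 8, 20), (33, 8, 22)} with {(11, 13, 15), (23, 39, 2), (30, 34, 29)} → {(11, 13, 15), (23, 39, 2), (30, 34, 29), (33, 8, 1), (33, 8, 20), (33, 8, 22)}
π_{E, B} gives {(13, 11), (34, 30), (39, 23), (8, 33)} (2 duplicate(s) eliminated).

{(13, 11), (34, 30), (39, 23), (8, 33)}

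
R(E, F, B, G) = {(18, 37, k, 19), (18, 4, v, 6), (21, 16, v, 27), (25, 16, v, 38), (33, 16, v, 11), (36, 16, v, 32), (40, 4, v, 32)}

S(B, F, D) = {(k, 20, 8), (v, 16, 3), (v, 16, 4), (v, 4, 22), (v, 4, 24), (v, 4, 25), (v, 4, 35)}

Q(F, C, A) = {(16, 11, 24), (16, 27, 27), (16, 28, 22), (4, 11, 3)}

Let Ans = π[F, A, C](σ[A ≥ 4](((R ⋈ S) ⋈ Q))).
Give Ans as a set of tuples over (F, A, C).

{(16, 22, 28), (16, 24, 11), (16, 27, 27)}

Joining R and S on F, B yields {(18, 4, v, 6, 22), (18, 4, v, 6, 24), (18, 4, v, 6, 25), (18, 4, v, 6, 35), (21, 16, v, 27, 3), (21, 16, v, 27, 4), (25, 16, v, 38, 3), (25, 16, v, 38, 4), (33, 16, v, 11, 3), (33, 16, v, 11, 4), (36, 16, v, 32, 3), (36, 16, v, 32, 4), (40, 4, v, 32, 22), (40, 4, v, 32, 24), (40, 4, v, 32, 25), (40, 4, v, 32, 35)}.
Joining (R ⋈ S) and Q on F yields {(18, 4, v, 6, 22, 11, 3), (18, 4, v, 6, 24, 11, 3), (18, 4, v, 6, 25, 11, 3), (18, 4, v, 6, 35, 11, 3), (21, 16, v, 27, 3, 11, 24), (21, 16, v, 27, 3, 27, 27), (21, 16, v, 27, 3, 28, 22), (21, 16, v, 27, 4, 11, 24), (21, 16, v, 27, 4, 27, 27), (21, 16, v, 27, 4, 28, 22), (25, 16, v, 38, 3, 11, 24), (25, 16, v, 38, 3, 27, 27), (25, 16, v, 38, 3, 28, 22), (25, 16, v, 38, 4, 11, 24), (25, 16, v, 38, 4, 27, 27), (25, 16, v, 38, 4, 28, 22), (33, 16, v, 11, 3, 11, 24), (33, 16, v, 11, 3, 27, 27), (33, 16, v, 11, 3, 28, 22), (33, 16, v, 11, 4, 11, 24), (33, 16, v, 11, 4, 27, 27), (33, 16, v, 11, 4, 28, 22), (36, 16, v, 32, 3, 11, 24), (36, 16, v, 32, 3, 27, 27), (36, 16, v, 32, 3, 28, 22), (36, 16, v, 32, 4, 11, 24), (36, 16, v, 32, 4, 27, 27), (36, 16, v, 32, 4, 28, 22), (40, 4, v, 32, 22, 11, 3), (40, 4, v, 32, 24, 11, 3), (40, 4, v, 32, 25, 11, 3), (40, 4, v, 32, 35, 11, 3)}.
Selection A ≥ 4: {(21, 16, v, 27, 3, 11, 24), (21, 16, v, 27, 3, 27, 27), (21, 16, v, 27, 3, 28, 22), (21, 16, v, 27, 4, 11, 24), (21, 16, v, 27, 4, 27, 27), (21, 16, v, 27, 4, 28, 22), (25, 16, v, 38, 3, 11, 24), (25, 16, v, 38, 3, 27, 27), (25, 16, v, 38, 3, 28, 22), (25, 16, v, 38, 4, 11, 24), (25, 16, v, 38, 4, 27, 27), (25, 16, v, 38, 4, 28, 22), (33, 16, v, 11, 3, 11, 24), (33, 16, v, 11, 3, 27, 27), (33, 16, v, 11, 3, 28, 22), (33, 16, v, 11, 4, 11, 24), (33, 16, v, 11, 4, 27, 27), (33, 16, v, 11, 4, 28, 22), (36, 16, v, 32, 3, 11, 24), (36, 16, v, 32, 3, 27, 27), (36, 16, v, 32, 3, 28, 22), (36, 16, v, 32, 4, 11, 24), (36, 16, v, 32, 4, 27, 27), (36, 16, v, 32, 4, 28, 22)}
π_{F, A, C} gives {(16, 22, 28), (16, 24, 11), (16, 27, 27)} (21 duplicate(s) eliminated).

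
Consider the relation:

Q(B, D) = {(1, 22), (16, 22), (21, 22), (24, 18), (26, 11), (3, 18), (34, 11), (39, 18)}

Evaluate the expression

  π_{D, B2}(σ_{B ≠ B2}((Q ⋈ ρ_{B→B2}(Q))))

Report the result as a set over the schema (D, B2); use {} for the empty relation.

{(11, 26), (11, 34), (18, 24), (18, 3), (18, 39), (22, 1), (22, 16), (22, 21)}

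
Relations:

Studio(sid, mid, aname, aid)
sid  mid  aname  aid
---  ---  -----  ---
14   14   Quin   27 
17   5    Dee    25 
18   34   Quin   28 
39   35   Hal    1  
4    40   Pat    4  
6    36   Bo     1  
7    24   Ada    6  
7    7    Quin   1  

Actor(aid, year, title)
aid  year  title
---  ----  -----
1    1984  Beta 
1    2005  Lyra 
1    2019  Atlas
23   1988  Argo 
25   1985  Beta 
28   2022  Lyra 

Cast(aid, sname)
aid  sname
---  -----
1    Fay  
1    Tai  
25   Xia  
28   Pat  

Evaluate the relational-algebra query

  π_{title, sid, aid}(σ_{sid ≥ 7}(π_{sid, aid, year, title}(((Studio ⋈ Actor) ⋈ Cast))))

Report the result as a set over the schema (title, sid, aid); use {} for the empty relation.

{(Atlas, 39, 1), (Atlas, 7, 1), (Beta, 17, 25), (Beta, 39, 1), (Beta, 7, 1), (Lyra, 18, 28), (Lyra, 39, 1), (Lyra, 7, 1)}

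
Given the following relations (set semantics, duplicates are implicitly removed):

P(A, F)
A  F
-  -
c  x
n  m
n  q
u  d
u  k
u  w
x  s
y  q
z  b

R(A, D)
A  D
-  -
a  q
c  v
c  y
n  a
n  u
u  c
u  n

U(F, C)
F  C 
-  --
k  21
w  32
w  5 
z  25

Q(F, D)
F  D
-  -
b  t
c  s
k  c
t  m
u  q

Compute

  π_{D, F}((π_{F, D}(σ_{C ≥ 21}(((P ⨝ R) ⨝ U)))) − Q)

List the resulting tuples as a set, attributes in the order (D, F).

{(c, w), (n, k), (n, w)}

P ⋈ R (natural join on A): {(c, x, v), (c, x, y), (n, m, a), (n, m, u), (n, q, a), (n, q, u), (u, d, c), (u, d, n), (u, k, c), (u, k, n), (u, w, c), (u, w, n)}
(P ⨝ R) ⋈ U (natural join on F): {(u, k, c, 21), (u, k, n, 21), (u, w, c, 32), (u, w, c, 5), (u, w, n, 32), (u, w, n, 5)}
Apply σ_{C ≥ 21}; surviving tuples: {(u, k, c, 21), (u, k, n, 21), (u, w, c, 32), (u, w, n, 32)}
Keep only column(s) F, D: {(k, c), (k, n), (w, c), (w, n)}
Set difference of the two operands is {(k, n), (w, c), (w, n)}.
Keep only column(s) D, F: {(c, w), (n, k), (n, w)}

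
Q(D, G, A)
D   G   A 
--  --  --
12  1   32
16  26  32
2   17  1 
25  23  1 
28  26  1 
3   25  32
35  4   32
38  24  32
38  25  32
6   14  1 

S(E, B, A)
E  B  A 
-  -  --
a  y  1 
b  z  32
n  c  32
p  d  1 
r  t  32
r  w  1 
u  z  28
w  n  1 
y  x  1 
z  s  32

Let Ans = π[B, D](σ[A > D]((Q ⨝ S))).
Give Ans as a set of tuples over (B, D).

{(c, 12), (c, 16), (c, 3), (s, 12), (s, 16), (s, 3), (t, 12), (t, 16), (t, 3), (z, 12), (z, 16), (z, 3)}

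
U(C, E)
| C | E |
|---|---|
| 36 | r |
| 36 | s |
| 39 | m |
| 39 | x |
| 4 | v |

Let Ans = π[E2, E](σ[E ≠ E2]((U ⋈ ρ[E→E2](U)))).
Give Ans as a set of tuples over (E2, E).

ρ[E→E2]: schema becomes (C, E2); tuples unchanged.
Natural join on C: {(36, r, r), (36, r, s), (36, s, r), (36, s, s), (39, m, m), (39, m, x), (39, x, m), (39, x, x), (4, v, v)}
Filtering on E ≠ E2 leaves {(36, r, s), (36, s, r), (39, m, x), (39, x, m)}.
Keep only column(s) E2, E: {(m, x), (r, s), (s, r), (x, m)}

{(m, x), (r, s), (s, r), (x, m)}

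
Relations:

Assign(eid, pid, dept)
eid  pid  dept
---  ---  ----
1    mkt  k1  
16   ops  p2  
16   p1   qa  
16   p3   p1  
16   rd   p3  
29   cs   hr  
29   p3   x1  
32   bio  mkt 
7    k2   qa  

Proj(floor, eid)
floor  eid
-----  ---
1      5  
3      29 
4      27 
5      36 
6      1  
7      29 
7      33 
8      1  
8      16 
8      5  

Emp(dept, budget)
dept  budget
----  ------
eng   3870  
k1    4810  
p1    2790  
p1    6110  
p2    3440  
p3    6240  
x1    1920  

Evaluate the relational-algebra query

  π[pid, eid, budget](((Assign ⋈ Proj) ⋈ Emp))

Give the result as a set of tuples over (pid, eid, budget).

{(mkt, 1, 4810), (ops, 16, 3440), (p3, 16, 2790), (p3, 16, 6110), (p3, 29, 1920), (rd, 16, 6240)}

Joining Assign and Proj on eid yields {(1, mkt, k1, 6), (1, mkt, k1, 8), (16, ops, p2, 8), (16, p1, qa, 8), (16, p3, p1, 8), (16, rd, p3, 8), (29, cs, hr, 3), (29, cs, hr, 7), (29, p3, x1, 3), (29, p3, x1, 7)}.
Joining (Assign ⋈ Proj) and Emp on dept yields {(1, mkt, k1, 6, 4810), (1, mkt, k1, 8, 4810), (16, ops, p2, 8, 3440), (16, p3, p1, 8, 2790), (16, p3, p1, 8, 6110), (16, rd, p3, 8, 6240), (29, p3, x1, 3, 1920), (29, p3, x1, 7, 1920)}.
π[pid, eid, budget]: project onto (pid, eid, budget) (2 duplicate(s) eliminated) → {(mkt, 1, 4810), (ops, 16, 3440), (p3, 16, 2790), (p3, 16, 6110), (p3, 29, 1920), (rd, 16, 6240)}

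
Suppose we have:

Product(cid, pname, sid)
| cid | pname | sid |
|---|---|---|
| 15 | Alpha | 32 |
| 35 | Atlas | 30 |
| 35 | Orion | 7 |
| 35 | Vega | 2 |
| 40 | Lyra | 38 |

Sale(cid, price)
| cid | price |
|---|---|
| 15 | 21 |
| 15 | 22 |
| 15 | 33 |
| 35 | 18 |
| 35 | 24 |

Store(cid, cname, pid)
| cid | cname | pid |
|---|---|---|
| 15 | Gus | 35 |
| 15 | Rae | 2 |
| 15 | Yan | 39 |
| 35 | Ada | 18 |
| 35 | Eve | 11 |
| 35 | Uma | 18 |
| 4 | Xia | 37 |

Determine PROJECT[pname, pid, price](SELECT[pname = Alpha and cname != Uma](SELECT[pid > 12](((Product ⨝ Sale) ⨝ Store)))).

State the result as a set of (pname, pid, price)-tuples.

{(Alpha, 35, 21), (Alpha, 35, 22), (Alpha, 35, 33), (Alpha, 39, 21), (Alpha, 39, 22), (Alpha, 39, 33)}

Product ⋈ Sale (natural join on cid): {(15, Alpha, 32, 21), (15, Alpha, 32, 22), (15, Alpha, 32, 33), (35, Atlas, 30, 18), (35, Atlas, 30, 24), (35, Orion, 7, 18), (35, Orion, 7, 24), (35, Vega, 2, 18), (35, Vega, 2, 24)}
(Product ⨝ Sale) ⋈ Store (natural join on cid): {(15, Alpha, 32, 21, Gus, 35), (15, Alpha, 32, 21, Rae, 2), (15, Alpha, 32, 21, Yan, 39), (15, Alpha, 32, 22, Gus, 35), (15, Alpha, 32, 22, Rae, 2), (15, Alpha, 32, 22, Yan, 39), (15, Alpha, 32, 33, Gus, 35), (15, Alpha, 32, 33, Rae, 2), (15, Alpha, 32, 33, Yan, 39), (35, Atlas, 30, 18, Ada, 18), (35, Atlas, 30, 18, Eve, 11), (35, Atlas, 30, 18, Uma, 18), (35, Atlas, 30, 24, Ada, 18), (35, Atlas, 30, 24, Eve, 11), (35, Atlas, 30, 24, Uma, 18), (35, Orion, 7, 18, Ada, 18), (35, Orion, 7, 18, Eve, 11), (35, Orion, 7, 18, Uma, 18), (35, Orion, 7, 24, Ada, 18), (35, Orion, 7, 24, Eve, 11), (35, Orion, 7, 24, Uma, 18), (35, Vega, 2, 18, Ada, 18), (35, Vega, 2, 18, Eve, 11), (35, Vega, 2, 18, Uma, 18), (35, Vega, 2, 24, Ada, 18), (35, Vega, 2, 24, Eve, 11), (35, Vega, 2, 24, Uma, 18)}
σ[pid > 12]: keep tuples satisfying pid > 12 → {(15, Alpha, 32, 21, Gus, 35), (15, Alpha, 32, 21, Yan, 39), (15, Alpha, 32, 22, Gus, 35), (15, Alpha, 32, 22, Yan, 39), (15, Alpha, 32, 33, Gus, 35), (15, Alpha, 32, 33, Yan, 39), (35, Atlas, 30, 18, Ada, 18), (35, Atlas, 30, 18, Uma, 18), (35, Atlas, 30, 24, Ada, 18), (35, Atlas, 30, 24, Uma, 18), (35, Orion, 7, 18, Ada, 18), (35, Orion, 7, 18, Uma, 18), (35, Orion, 7, 24, Ada, 18), (35, Orion, 7, 24, Uma, 18), (35, Vega, 2, 18, Ada, 18), (35, Vega, 2, 18, Uma, 18), (35, Vega, 2, 24, Ada, 18), (35, Vega, 2, 24, Uma, 18)}
σ[pname = Alpha and cname != Uma]: keep tuples satisfying pname = Alpha and cname != Uma → {(15, Alpha, 32, 21, Gus, 35), (15, Alpha, 32, 21, Yan, 39), (15, Alpha, 32, 22, Gus, 35), (15, Alpha, 32, 22, Yan, 39), (15, Alpha, 32, 33, Gus, 35), (15, Alpha, 32, 33, Yan, 39)}
Projecting to pname, pid, price: {(Alpha, 35, 21), (Alpha, 35, 22), (Alpha, 35, 33), (Alpha, 39, 21), (Alpha, 39, 22), (Alpha, 39, 33)}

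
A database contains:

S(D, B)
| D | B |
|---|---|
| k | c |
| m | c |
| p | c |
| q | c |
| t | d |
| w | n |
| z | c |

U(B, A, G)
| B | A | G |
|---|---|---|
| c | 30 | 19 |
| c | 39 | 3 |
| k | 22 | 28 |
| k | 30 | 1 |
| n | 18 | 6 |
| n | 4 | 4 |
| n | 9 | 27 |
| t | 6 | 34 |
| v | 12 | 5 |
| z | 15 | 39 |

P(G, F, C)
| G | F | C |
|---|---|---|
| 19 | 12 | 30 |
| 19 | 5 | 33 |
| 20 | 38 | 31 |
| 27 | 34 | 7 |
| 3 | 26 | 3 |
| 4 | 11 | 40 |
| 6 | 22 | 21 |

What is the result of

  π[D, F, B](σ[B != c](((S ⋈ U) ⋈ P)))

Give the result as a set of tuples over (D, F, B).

{(w, 11, n), (w, 22, n), (w, 34, n)}

Natural join on B: {(k, c, 30, 19), (k, c, 39, 3), (m, c, 30, 19), (m, c, 39, 3), (p, c, 30, 19), (p, c, 39, 3), (q, c, 30, 19), (q, c, 39, 3), (w, n, 18, 6), (w, n, 4, 4), (w, n, 9, 27), (z, c, 30, 19), (z, c, 39, 3)}
Natural join on G: {(k, c, 30, 19, 12, 30), (k, c, 30, 19, 5, 33), (k, c, 39, 3, 26, 3), (m, c, 30, 19, 12, 30), (m, c, 30, 19, 5, 33), (m, c, 39, 3, 26, 3), (p, c, 30, 19, 12, 30), (p, c, 30, 19, 5, 33), (p, c, 39, 3, 26, 3), (q, c, 30, 19, 12, 30), (q, c, 30, 19, 5, 33), (q, c, 39, 3, 26, 3), (w, n, 18, 6, 22, 21), (w, n, 4, 4, 11, 40), (w, n, 9, 27, 34, 7), (z, c, 30, 19, 12, 30), (z, c, 30, 19, 5, 33), (z, c, 39, 3, 26, 3)}
Selection B != c: {(w, n, 18, 6, 22, 21), (w, n, 4, 4, 11, 40), (w, n, 9, 27, 34, 7)}
Keep only column(s) D, F, B: {(w, 11, n), (w, 22, n), (w, 34, n)}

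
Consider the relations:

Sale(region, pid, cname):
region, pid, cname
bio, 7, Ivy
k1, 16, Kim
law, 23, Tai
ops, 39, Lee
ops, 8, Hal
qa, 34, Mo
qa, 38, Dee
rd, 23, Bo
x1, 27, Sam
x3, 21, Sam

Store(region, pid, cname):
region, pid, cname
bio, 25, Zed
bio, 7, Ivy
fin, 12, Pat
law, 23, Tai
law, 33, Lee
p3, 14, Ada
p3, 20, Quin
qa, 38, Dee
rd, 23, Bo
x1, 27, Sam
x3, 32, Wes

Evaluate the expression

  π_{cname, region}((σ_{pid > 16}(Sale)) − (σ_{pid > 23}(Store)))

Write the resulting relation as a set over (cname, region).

Selection pid > 16: {(law, 23, Tai), (ops, 39, Lee), (qa, 34, Mo), (qa, 38, Dee), (rd, 23, Bo), (x1, 27, Sam), (x3, 21, Sam)}
Selection pid > 23: {(bio, 25, Zed), (law, 33, Lee), (qa, 38, Dee), (x1, 27, Sam), (x3, 32, Wes)}
Taking the difference: {(law, 23, Tai), (ops, 39, Lee), (qa, 34, Mo), (rd, 23, Bo), (x3, 21, Sam)}
Projecting to cname, region: {(Bo, rd), (Lee, ops), (Mo, qa), (Sam, x3), (Tai, law)}

{(Bo, rd), (Lee, ops), (Mo, qa), (Sam, x3), (Tai, law)}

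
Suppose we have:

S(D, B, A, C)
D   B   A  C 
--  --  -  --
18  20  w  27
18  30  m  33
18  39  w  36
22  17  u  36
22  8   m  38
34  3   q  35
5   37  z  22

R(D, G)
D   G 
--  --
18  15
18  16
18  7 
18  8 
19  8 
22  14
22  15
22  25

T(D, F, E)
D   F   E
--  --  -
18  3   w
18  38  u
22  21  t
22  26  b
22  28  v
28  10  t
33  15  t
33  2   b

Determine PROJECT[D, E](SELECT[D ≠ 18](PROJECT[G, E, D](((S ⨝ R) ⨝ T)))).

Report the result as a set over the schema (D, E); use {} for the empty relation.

{(22, b), (22, t), (22, v)}

Natural join on D: {(18, 20, w, 27, 15), (18, 20, w, 27, 16), (18, 20, w, 27, 7), (18, 20, w, 27, 8), (18, 30, m, 33, 15), (18, 30, m, 33, 16), (18, 30, m, 33, 7), (18, 30, m, 33, 8), (18, 39, w, 36, 15), (18, 39, w, 36, 16), (18, 39, w, 36, 7), (18, 39, w, 36, 8), (22, 17, u, 36, 14), (22, 17, u, 36, 15), (22, 17, u, 36, 25), (22, 8, m, 38, 14), (22, 8, m, 38, 15), (22, 8, m, 38, 25)}
Natural join on D: {(18, 20, w, 27, 15, 3, w), (18, 20, w, 27, 15, 38, u), (18, 20, w, 27, 16, 3, w), (18, 20, w, 27, 16, 38, u), (18, 20, w, 27, 7, 3, w), (18, 20, w, 27, 7, 38, u), (18, 20, w, 27, 8, 3, w), (18, 20, w, 27, 8, 38, u), (18, 30, m, 33, 15, 3, w), (18, 30, m, 33, 15, 38, u), (18, 30, m, 33, 16, 3, w), (18, 30, m, 33, 16, 38, u), (18, 30, m, 33, 7, 3, w), (18, 30, m, 33, 7, 38, u), (18, 30, m, 33, 8, 3, w), (18, 30, m, 33, 8, 38, u), (18, 39, w, 36, 15, 3, w), (18, 39, w, 36, 15, 38, u), (18, 39, w, 36, 16, 3, w), (18, 39, w, 36, 16, 38, u), (18, 39, w, 36, 7, 3, w), (18, 39, w, 36, 7, 38, u), (18, 39, w, 36, 8, 3, w), (18, 39, w, 36, 8, 38, u), (22, 17, u, 36, 14, 21, t), (22, 17, u, 36, 14, 26, b), (22, 17, u, 36, 14, 28, v), (22, 17, u, 36, 15, 21, t), (22, 17, u, 36, 15, 26, b), (22, 17, u, 36, 15, 28, v), (22, 17, u, 36, 25, 21, t), (22, 17, u, 36, 25, 26, b), (22, 17, u, 36, 25, 28, v), (22, 8, m, 38, 14, 21, t), (22, 8, m, 38, 14, 26, b), (22, 8, m, 38, 14, 28, v), (22, 8, m, 38, 15, 21, t), (22, 8, m, 38, 15, 26, b), (22, 8, m, 38, 15, 28, v), (22, 8, m, 38, 25, 21, t), (22, 8, m, 38, 25, 26, b), (22, 8, m, 38, 25, 28, v)}
π_{G, E, D} gives {(14, b, 22), (14, t, 22), (14, v, 22), (15, b, 22), (15, t, 22), (15, u, 18), (15, v, 22), (15, w, 18), (16, u, 18), (16, w, 18), (25, b, 22), (25, t, 22), (25, v, 22), (7, u, 18), (7, w, 18), (8, u, 18), (8, w, 18)} (25 duplicate(s) eliminated).
Selection D ≠ 18: {(14, b, 22), (14, t, 22), (14, v, 22), (15, b, 22), (15, t, 22), (15, v, 22), (25, b, 22), (25, t, 22), (25, v, 22)}
π_{D, E} gives {(22, b), (22, t), (22, v)} (6 duplicate(s) eliminated).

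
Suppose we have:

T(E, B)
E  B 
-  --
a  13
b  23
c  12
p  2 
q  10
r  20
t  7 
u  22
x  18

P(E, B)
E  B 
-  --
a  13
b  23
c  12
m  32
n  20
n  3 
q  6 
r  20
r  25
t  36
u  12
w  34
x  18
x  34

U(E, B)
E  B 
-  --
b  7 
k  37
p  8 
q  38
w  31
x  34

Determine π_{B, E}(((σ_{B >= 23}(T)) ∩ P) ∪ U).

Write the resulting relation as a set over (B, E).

{(23, b), (31, w), (34, x), (37, k), (38, q), (7, b), (8, p)}

σ[B >= 23]: keep tuples satisfying B >= 23 → {(b, 23)}
Taking the intersection: {(b, 23)}
Taking the union: {(b, 23), (b, 7), (k, 37), (p, 8), (q, 38), (w, 31), (x, 34)}
π_{B, E} gives {(23, b), (31, w), (34, x), (37, k), (38, q), (7, b), (8, p)}.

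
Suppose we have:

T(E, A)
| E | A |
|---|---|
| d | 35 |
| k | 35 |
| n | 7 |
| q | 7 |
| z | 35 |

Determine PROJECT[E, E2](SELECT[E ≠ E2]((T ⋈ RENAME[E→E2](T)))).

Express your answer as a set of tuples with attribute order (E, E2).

ρ[E→E2]: schema becomes (E2, A); tuples unchanged.
Joining T and RENAME[E→E2](T) on A yields {(d, 35, d), (d, 35, k), (d, 35, z), (k, 35, d), (k, 35, k), (k, 35, z), (n, 7, n), (n, 7, q), (q, 7, n), (q, 7, q), (z, 35, d), (z, 35, k), (z, 35, z)}.
Filtering on E ≠ E2 leaves {(d, 35, k), (d, 35, z), (k, 35, d), (k, 35, z), (n, 7, q), (q, 7, n), (z, 35, d), (z, 35, k)}.
Projecting to E, E2: {(d, k), (d, z), (k, d), (k, z), (n, q), (q, n), (z, d), (z, k)}

{(d, k), (d, z), (k, d), (k, z), (n, q), (q, n), (z, d), (z, k)}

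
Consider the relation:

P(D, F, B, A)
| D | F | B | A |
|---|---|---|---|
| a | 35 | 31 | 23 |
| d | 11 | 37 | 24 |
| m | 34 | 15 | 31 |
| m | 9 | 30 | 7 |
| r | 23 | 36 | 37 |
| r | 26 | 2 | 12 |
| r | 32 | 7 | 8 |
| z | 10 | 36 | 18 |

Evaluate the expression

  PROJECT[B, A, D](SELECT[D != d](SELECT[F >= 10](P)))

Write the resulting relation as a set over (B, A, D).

Apply σ_{F >= 10}; surviving tuples: {(a, 35, 31, 23), (d, 11, 37, 24), (m, 34, 15, 31), (r, 23, 36, 37), (r, 26, 2, 12), (r, 32, 7, 8), (z, 10, 36, 18)}
Apply σ_{D != d}; surviving tuples: {(a, 35, 31, 23), (m, 34, 15, 31), (r, 23, 36, 37), (r, 26, 2, 12), (r, 32, 7, 8), (z, 10, 36, 18)}
Projecting to B, A, D: {(15, 31, m), (2, 12, r), (31, 23, a), (36, 18, z), (36, 37, r), (7, 8, r)}

{(15, 31, m), (2, 12, r), (31, 23, a), (36, 18, z), (36, 37, r), (7, 8, r)}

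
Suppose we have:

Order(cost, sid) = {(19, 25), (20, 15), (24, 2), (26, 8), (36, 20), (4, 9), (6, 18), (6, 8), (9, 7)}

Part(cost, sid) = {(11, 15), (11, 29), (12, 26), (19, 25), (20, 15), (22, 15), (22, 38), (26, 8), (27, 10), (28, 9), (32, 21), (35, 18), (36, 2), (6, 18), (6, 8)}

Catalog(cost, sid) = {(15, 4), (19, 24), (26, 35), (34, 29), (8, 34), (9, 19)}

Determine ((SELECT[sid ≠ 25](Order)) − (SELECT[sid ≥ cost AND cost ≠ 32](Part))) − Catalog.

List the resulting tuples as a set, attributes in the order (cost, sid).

{(20, 15), (24, 2), (26, 8), (36, 20), (4, 9), (9, 7)}

σ[sid ≠ 25]: keep tuples satisfying sid ≠ 25 → {(20, 15), (24, 2), (26, 8), (36, 20), (4, 9), (6, 18), (6, 8), (9, 7)}
σ[sid ≥ cost AND cost ≠ 32]: keep tuples satisfying sid ≥ cost AND cost ≠ 32 → {(11, 15), (11, 29), (12, 26), (19, 25), (22, 38), (6, 18), (6, 8)}
Taking the difference: {(20, 15), (24, 2), (26, 8), (36, 20), (4, 9), (9, 7)}
Taking the difference: {(20, 15), (24, 2), (26, 8), (36, 20), (4, 9), (9, 7)}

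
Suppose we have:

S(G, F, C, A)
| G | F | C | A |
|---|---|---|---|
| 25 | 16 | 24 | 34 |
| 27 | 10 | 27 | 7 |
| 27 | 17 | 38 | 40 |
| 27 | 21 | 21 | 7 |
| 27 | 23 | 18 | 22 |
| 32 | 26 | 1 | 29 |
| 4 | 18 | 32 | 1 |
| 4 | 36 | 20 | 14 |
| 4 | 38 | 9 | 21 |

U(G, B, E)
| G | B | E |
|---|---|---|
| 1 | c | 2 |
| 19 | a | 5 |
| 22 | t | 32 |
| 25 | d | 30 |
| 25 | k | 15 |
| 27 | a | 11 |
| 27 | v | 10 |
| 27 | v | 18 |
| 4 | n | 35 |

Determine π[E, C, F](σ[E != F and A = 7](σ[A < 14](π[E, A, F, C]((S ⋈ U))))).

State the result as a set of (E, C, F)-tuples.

Natural join on G: {(25, 16, 24, 34, d, 30), (25, 16, 24, 34, k, 15), (27, 10, 27, 7, a, 11), (27, 10, 27, 7, v, 10), (27, 10, 27, 7, v, 18), (27, 17, 38, 40, a, 11), (27, 17, 38, 40, v, 10), (27, 17, 38, 40, v, 18), (27, 21, 21, 7, a, 11), (27, 21, 21, 7, v, 10), (27, 21, 21, 7, v, 18), (27, 23, 18, 22, a, 11), (27, 23, 18, 22, v, 10), (27, 23, 18, 22, v, 18), (4, 18, 32, 1, n, 35), (4, 36, 20, 14, n, 35), (4, 38, 9, 21, n, 35)}
π_{E, A, F, C} gives {(10, 22, 23, 18), (10, 40, 17, 38), (10, 7, 10, 27), (10, 7, 21, 21), (11, 22, 23, 18), (11, 40, 17, 38), (11, 7, 10, 27), (11, 7, 21, 21), (15, 34, 16, 24), (18, 22, 23, 18), (18, 40, 17, 38), (18, 7, 10, 27), (18, 7, 21, 21), (30, 34, 16, 24), (35, 1, 18, 32), (35, 14, 36, 20), (35, 21, 38, 9)}.
Apply σ_{A < 14}; surviving tuples: {(10, 7, 10, 27), (10, 7, 21, 21), (11, 7, 10, 27), (11, 7, 21, 21), (18, 7, 10, 27), (18, 7, 21, 21), (35, 1, 18, 32)}
Apply σ_{E != F and A = 7}; surviving tuples: {(10, 7, 21, 21), (11, 7, 10, 27), (11, 7, 21, 21), (18, 7, 10, 27), (18, 7, 21, 21)}
π_{E, C, F} gives {(10, 21, 21), (11, 21, 21), (11, 27, 10), (18, 21, 21), (18, 27, 10)}.

{(10, 21, 21), (11, 21, 21), (11, 27, 10), (18, 21, 21), (18, 27, 10)}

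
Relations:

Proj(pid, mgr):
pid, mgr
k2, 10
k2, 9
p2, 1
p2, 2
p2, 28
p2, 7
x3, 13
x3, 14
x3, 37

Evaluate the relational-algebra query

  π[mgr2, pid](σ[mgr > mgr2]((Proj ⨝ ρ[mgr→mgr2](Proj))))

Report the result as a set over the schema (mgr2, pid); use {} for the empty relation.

{(1, p2), (13, x3), (14, x3), (2, p2), (7, p2), (9, k2)}

ρ[mgr→mgr2]: schema becomes (pid, mgr2); tuples unchanged.
Joining Proj and ρ[mgr→mgr2](Proj) on pid yields {(k2, 10, 10), (k2, 10, 9), (k2, 9, 10), (k2, 9, 9), (p2, 1, 1), (p2, 1, 2), (p2, 1, 28), (p2, 1, 7), (p2, 2, 1), (p2, 2, 2), (p2, 2, 28), (p2, 2, 7), (p2, 28, 1), (p2, 28, 2), (p2, 28, 28), (p2, 28, 7), (p2, 7, 1), (p2, 7, 2), (p2, 7, 28), (p2, 7, 7), (x3, 13, 13), (x3, 13, 14), (x3, 13, 37), (x3, 14, 13), (x3, 14, 14), (x3, 14, 37), (x3, 37, 13), (x3, 37, 14), (x3, 37, 37)}.
Selection mgr > mgr2: {(k2, 10, 9), (p2, 2, 1), (p2, 28, 1), (p2, 28, 2), (p2, 28, 7), (p2, 7, 1), (p2, 7, 2), (x3, 14, 13), (x3, 37, 13), (x3, 37, 14)}
Keep only column(s) mgr2, pid (4 duplicate(s) eliminated): {(1, p2), (13, x3), (14, x3), (2, p2), (7, p2), (9, k2)}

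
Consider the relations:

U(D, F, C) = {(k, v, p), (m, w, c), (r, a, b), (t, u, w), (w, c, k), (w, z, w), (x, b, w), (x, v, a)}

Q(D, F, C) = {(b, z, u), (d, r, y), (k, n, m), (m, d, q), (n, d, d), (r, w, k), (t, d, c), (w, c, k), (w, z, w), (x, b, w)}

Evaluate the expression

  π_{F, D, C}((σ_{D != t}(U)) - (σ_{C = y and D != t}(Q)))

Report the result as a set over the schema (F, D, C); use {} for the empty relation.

{(a, r, b), (b, x, w), (c, w, k), (v, k, p), (v, x, a), (w, m, c), (z, w, w)}

σ[D != t]: keep tuples satisfying D != t → {(k, v, p), (m, w, c), (r, a, b), (w, c, k), (w, z, w), (x, b, w), (x, v, a)}
σ[C = y and D != t]: keep tuples satisfying C = y and D != t → {(d, r, y)}
Set difference of the two operands is {(k, v, p), (m, w, c), (r, a, b), (w, c, k), (w, z, w), (x, b, w), (x, v, a)}.
π_{F, D, C} gives {(a, r, b), (b, x, w), (c, w, k), (v, k, p), (v, x, a), (w, m, c), (z, w, w)}.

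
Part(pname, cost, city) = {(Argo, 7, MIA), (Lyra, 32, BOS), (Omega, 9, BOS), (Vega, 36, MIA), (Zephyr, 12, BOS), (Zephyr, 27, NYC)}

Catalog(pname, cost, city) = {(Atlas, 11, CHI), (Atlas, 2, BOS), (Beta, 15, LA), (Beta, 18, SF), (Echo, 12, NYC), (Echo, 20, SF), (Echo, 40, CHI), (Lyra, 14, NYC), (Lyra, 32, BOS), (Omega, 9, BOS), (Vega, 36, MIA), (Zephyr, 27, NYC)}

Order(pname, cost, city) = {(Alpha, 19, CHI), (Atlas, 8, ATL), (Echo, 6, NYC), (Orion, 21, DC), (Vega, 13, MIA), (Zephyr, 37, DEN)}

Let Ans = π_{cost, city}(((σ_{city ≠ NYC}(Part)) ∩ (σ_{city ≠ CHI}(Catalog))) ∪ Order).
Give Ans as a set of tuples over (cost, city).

{(13, MIA), (19, CHI), (21, DC), (32, BOS), (36, MIA), (37, DEN), (6, NYC), (8, ATL), (9, BOS)}

Filtering on city ≠ NYC leaves {(Argo, 7, MIA), (Lyra, 32, BOS), (Omega, 9, BOS), (Vega, 36, MIA), (Zephyr, 12, BOS)}.
Filtering on city ≠ CHI leaves {(Atlas, 2, BOS), (Beta, 15, LA), (Beta, 18, SF), (Echo, 12, NYC), (Echo, 20, SF), (Lyra, 14, NYC), (Lyra, 32, BOS), (Omega, 9, BOS), (Vega, 36, MIA), (Zephyr, 27, NYC)}.
Set intersection of the two operands is {(Lyra, 32, BOS), (Omega, 9, BOS), (Vega, 36, MIA)}.
Set union of the two operands is {(Alpha, 19, CHI), (Atlas, 8, ATL), (Echo, 6, NYC), (Lyra, 32, BOS), (Omega, 9, BOS), (Orion, 21, DC), (Vega, 13, MIA), (Vega, 36, MIA), (Zephyr, 37, DEN)}.
Projecting to cost, city: {(13, MIA), (19, CHI), (21, DC), (32, BOS), (36, MIA), (37, DEN), (6, NYC), (8, ATL), (9, BOS)}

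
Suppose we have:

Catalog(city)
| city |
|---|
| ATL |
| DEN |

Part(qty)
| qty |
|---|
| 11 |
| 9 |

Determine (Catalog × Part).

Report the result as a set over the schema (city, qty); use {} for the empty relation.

{(ATL, 11), (ATL, 9), (DEN, 11), (DEN, 9)}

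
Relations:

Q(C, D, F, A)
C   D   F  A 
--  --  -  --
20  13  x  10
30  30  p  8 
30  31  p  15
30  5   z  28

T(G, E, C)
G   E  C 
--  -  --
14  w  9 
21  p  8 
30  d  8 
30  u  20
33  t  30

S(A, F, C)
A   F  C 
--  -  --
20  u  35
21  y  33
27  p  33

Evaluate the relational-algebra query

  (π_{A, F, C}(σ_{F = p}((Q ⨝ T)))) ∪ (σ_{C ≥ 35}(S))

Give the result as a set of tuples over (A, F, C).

Natural join on C: {(20, 13, x, 10, 30, u), (30, 30, p, 8, 33, t), (30, 31, p, 15, 33, t), (30, 5, z, 28, 33, t)}
Filtering on F = p leaves {(30, 30, p, 8, 33, t), (30, 31, p, 15, 33, t)}.
Keep only column(s) A, F, C: {(15, p, 30), (8, p, 30)}
Filtering on C ≥ 35 leaves {(20, u, 35)}.
Set union of the two operands is {(15, p, 30), (20, u, 35), (8, p, 30)}.

{(15, p, 30), (20, u, 35), (8, p, 30)}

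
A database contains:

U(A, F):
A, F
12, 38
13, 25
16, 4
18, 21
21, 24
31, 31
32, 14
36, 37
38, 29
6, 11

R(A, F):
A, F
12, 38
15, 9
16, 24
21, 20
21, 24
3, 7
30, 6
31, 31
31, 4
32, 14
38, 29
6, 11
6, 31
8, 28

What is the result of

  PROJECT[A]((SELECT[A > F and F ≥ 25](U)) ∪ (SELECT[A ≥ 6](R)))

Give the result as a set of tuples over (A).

{12, 15, 16, 21, 30, 31, 32, 38, 6, 8}

σ[A > F and F ≥ 25]: keep tuples satisfying A > F and F ≥ 25 → {(38, 29)}
σ[A ≥ 6]: keep tuples satisfying A ≥ 6 → {(12, 38), (15, 9), (16, 24), (21, 20), (21, 24), (30, 6), (31, 31), (31, 4), (32, 14), (38, 29), (6, 11), (6, 31), (8, 28)}
Union: {(38, 29)} with {(12, 38), (15, 9), (16, 24), (21, 20), (21, 24), (30, 6), (31, 31), (31, 4), (32, 14), (38, 29), (6, 11), (6, 31), (8, 28)} → {(12, 38), (15, 9), (16, 24), (21, 20), (21, 24), (30, 6), (31, 31), (31, 4), (32, 14), (38, 29), (6, 11), (6, 31), (8, 28)}
π_{A} gives {12, 15, 16, 21, 30, 31, 32, 38, 6, 8} (3 duplicate(s) eliminated).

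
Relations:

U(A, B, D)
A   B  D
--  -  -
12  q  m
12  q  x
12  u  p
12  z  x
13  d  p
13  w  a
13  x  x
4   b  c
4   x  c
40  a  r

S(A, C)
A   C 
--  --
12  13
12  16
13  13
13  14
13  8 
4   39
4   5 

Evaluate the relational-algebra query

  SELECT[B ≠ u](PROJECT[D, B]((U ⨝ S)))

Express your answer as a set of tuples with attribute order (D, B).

{(a, w), (c, b), (c, x), (m, q), (p, d), (x, q), (x, x), (x, z)}

U ⋈ S (natural join on A): {(12, q, m, 13), (12, q, m, 16), (12, q, x, 13), (12, q, x, 16), (12, u, p, 13), (12, u, p, 16), (12, z, x, 13), (12, z, x, 16), (13, d, p, 13), (13, d, p, 14), (13, d, p, 8), (13, w, a, 13), (13, w, a, 14), (13, w, a, 8), (13, x, x, 13), (13, x, x, 14), (13, x, x, 8), (4, b, c, 39), (4, b, c, 5), (4, x, c, 39), (4, x, c, 5)}
π[D, B]: project onto (D, B) (12 duplicate(s) eliminated) → {(a, w), (c, b), (c, x), (m, q), (p, d), (p, u), (x, q), (x, x), (x, z)}
Apply σ_{B ≠ u}; surviving tuples: {(a, w), (c, b), (c, x), (m, q), (p, d), (x, q), (x, x), (x, z)}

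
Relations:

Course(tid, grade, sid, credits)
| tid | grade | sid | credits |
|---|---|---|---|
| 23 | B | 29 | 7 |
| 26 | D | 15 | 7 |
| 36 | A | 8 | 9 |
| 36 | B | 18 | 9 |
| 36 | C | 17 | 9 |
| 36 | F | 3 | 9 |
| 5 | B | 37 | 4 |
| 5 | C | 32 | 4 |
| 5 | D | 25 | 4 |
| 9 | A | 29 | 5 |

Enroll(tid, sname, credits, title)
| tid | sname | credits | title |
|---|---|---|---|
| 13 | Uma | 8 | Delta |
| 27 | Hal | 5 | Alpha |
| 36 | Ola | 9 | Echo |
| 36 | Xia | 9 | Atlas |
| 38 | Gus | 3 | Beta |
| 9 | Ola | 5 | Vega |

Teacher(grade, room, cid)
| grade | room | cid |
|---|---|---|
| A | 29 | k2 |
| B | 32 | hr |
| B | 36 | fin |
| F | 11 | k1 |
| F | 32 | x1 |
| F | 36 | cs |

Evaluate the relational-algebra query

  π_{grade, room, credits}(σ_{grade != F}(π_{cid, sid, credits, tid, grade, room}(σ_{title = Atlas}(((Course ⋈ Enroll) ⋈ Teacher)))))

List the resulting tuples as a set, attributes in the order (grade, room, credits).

Joining Course and Enroll on tid, credits yields {(36, A, 8, 9, Ola, Echo), (36, A, 8, 9, Xia, Atlas), (36, B, 18, 9, Ola, Echo), (36, B, 18, 9, Xia, Atlas), (36, C, 17, 9, Ola, Echo), (36, C, 17, 9, Xia, Atlas), (36, F, 3, 9, Ola, Echo), (36, F, 3, 9, Xia, Atlas), (9, A, 29, 5, Ola, Vega)}.
Joining (Course ⋈ Enroll) and Teacher on grade yields {(36, A, 8, 9, Ola, Echo, 29, k2), (36, A, 8, 9, Xia, Atlas, 29, k2), (36, B, 18, 9, Ola, Echo, 32, hr), (36, B, 18, 9, Ola, Echo, 36, fin), (36, B, 18, 9, Xia, Atlas, 32, hr), (36, B, 18, 9, Xia, Atlas, 36, fin), (36, F, 3, 9, Ola, Echo, 11, k1), (36, F, 3, 9, Ola, Echo, 32, x1), (36, F, 3, 9, Ola, Echo, 36, cs), (36, F, 3, 9, Xia, Atlas, 11, k1), (36, F, 3, 9, Xia, Atlas, 32, x1), (36, F, 3, 9, Xia, Atlas, 36, cs), (9, A, 29, 5, Ola, Vega, 29, k2)}.
Apply σ_{title = Atlas}; surviving tuples: {(36, A, 8, 9, Xia, Atlas, 29, k2), (36, B, 18, 9, Xia, Atlas, 32, hr), (36, B, 18, 9, Xia, Atlas, 36, fin), (36, F, 3, 9, Xia, Atlas, 11, k1), (36, F, 3, 9, Xia, Atlas, 32, x1), (36, F, 3, 9, Xia, Atlas, 36, cs)}
Projecting to cid, sid, credits, tid, grade, room: {(cs, 3, 9, 36, F, 36), (fin, 18, 9, 36, B, 36), (hr, 18, 9, 36, B, 32), (k1, 3, 9, 36, F, 11), (k2, 8, 9, 36, A, 29), (x1, 3, 9, 36, F, 32)}
Apply σ_{grade != F}; surviving tuples: {(fin, 18, 9, 36, B, 36), (hr, 18, 9, 36, B, 32), (k2, 8, 9, 36, A, 29)}
Projecting to grade, room, credits: {(A, 29, 9), (B, 32, 9), (B, 36, 9)}

{(A, 29, 9), (B, 32, 9), (B, 36, 9)}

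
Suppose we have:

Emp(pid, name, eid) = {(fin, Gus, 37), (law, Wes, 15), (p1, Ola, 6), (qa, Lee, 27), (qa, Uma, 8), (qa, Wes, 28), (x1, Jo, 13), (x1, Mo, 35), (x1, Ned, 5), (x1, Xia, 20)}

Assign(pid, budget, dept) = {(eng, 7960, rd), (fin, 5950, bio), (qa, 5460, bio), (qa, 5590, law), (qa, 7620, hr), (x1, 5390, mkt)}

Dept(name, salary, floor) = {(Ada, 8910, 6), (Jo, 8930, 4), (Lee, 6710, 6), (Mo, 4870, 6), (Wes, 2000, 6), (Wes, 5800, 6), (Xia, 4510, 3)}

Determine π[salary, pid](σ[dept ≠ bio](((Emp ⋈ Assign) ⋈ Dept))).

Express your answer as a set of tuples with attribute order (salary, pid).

Joining Emp and Assign on pid yields {(fin, Gus, 37, 5950, bio), (qa, Lee, 27, 5460, bio), (qa, Lee, 27, 5590, law), (qa, Lee, 27, 7620, hr), (qa, Uma, 8, 5460, bio), (qa, Uma, 8, 5590, law), (qa, Uma, 8, 7620, hr), (qa, Wes, 28, 5460, bio), (qa, Wes, 28, 5590, law), (qa, Wes, 28, 7620, hr), (x1, Jo, 13, 5390, mkt), (x1, Mo, 35, 5390, mkt), (x1, Ned, 5, 5390, mkt), (x1, Xia, 20, 5390, mkt)}.
Joining (Emp ⋈ Assign) and Dept on name yields {(qa, Lee, 27, 5460, bio, 6710, 6), (qa, Lee, 27, 5590, law, 6710, 6), (qa, Lee, 27, 7620, hr, 6710, 6), (qa, Wes, 28, 5460, bio, 2000, 6), (qa, Wes, 28, 5460, bio, 5800, 6), (qa, Wes, 28, 5590, law, 2000, 6), (qa, Wes, 28, 5590, law, 5800, 6), (qa, Wes, 28, 7620, hr, 2000, 6), (qa, Wes, 28, 7620, hr, 5800, 6), (x1, Jo, 13, 5390, mkt, 8930, 4), (x1, Mo, 35, 5390, mkt, 4870, 6), (x1, Xia, 20, 5390, mkt, 4510, 3)}.
Selection dept ≠ bio: {(qa, Lee, 27, 5590, law, 6710, 6), (qa, Lee, 27, 7620, hr, 6710, 6), (qa, Wes, 28, 5590, law, 2000, 6), (qa, Wes, 28, 5590, law, 5800, 6), (qa, Wes, 28, 7620, hr, 2000, 6), (qa, Wes, 28, 7620, hr, 5800, 6), (x1, Jo, 13, 5390, mkt, 8930, 4), (x1, Mo, 35, 5390, mkt, 4870, 6), (x1, Xia, 20, 5390, mkt, 4510, 3)}
π[salary, pid]: project onto (salary, pid) (3 duplicate(s) eliminated) → {(2000, qa), (4510, x1), (4870, x1), (5800, qa), (6710, qa), (8930, x1)}

{(2000, qa), (4510, x1), (4870, x1), (5800, qa), (6710, qa), (8930, x1)}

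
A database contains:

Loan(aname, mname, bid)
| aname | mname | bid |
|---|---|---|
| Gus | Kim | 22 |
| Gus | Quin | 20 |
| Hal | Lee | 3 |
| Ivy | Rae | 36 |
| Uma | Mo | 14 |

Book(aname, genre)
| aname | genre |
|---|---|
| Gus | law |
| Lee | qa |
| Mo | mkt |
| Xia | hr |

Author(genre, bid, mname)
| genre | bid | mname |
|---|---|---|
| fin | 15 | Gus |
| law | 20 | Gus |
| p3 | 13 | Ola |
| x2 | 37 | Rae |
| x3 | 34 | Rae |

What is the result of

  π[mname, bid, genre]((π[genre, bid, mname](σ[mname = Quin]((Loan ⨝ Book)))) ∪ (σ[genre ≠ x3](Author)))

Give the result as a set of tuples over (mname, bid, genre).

{(Gus, 15, fin), (Gus, 20, law), (Ola, 13, p3), (Quin, 20, law), (Rae, 37, x2)}

Joining Loan and Book on aname yields {(Gus, Kim, 22, law), (Gus, Quin, 20, law)}.
σ[mname = Quin]: keep tuples satisfying mname = Quin → {(Gus, Quin, 20, law)}
π[genre, bid, mname]: project onto (genre, bid, mname) → {(law, 20, Quin)}
σ[genre ≠ x3]: keep tuples satisfying genre ≠ x3 → {(fin, 15, Gus), (law, 20, Gus), (p3, 13, Ola), (x2, 37, Rae)}
Taking the union: {(fin, 15, Gus), (law, 20, Gus), (law, 20, Quin), (p3, 13, Ola), (x2, 37, Rae)}
π[mname, bid, genre]: project onto (mname, bid, genre) → {(Gus, 15, fin), (Gus, 20, law), (Ola, 13, p3), (Quin, 20, law), (Rae, 37, x2)}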